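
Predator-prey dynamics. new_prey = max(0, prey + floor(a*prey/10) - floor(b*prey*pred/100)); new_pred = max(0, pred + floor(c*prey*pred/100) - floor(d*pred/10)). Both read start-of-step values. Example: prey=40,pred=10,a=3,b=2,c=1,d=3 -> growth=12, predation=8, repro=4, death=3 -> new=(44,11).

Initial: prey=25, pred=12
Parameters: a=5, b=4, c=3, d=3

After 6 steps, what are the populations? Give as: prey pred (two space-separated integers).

Step 1: prey: 25+12-12=25; pred: 12+9-3=18
Step 2: prey: 25+12-18=19; pred: 18+13-5=26
Step 3: prey: 19+9-19=9; pred: 26+14-7=33
Step 4: prey: 9+4-11=2; pred: 33+8-9=32
Step 5: prey: 2+1-2=1; pred: 32+1-9=24
Step 6: prey: 1+0-0=1; pred: 24+0-7=17

Answer: 1 17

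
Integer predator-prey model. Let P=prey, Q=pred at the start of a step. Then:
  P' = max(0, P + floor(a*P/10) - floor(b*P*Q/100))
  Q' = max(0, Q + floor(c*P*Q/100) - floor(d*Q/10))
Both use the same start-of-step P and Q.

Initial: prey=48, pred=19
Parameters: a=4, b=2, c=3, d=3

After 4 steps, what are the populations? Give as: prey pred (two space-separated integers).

Step 1: prey: 48+19-18=49; pred: 19+27-5=41
Step 2: prey: 49+19-40=28; pred: 41+60-12=89
Step 3: prey: 28+11-49=0; pred: 89+74-26=137
Step 4: prey: 0+0-0=0; pred: 137+0-41=96

Answer: 0 96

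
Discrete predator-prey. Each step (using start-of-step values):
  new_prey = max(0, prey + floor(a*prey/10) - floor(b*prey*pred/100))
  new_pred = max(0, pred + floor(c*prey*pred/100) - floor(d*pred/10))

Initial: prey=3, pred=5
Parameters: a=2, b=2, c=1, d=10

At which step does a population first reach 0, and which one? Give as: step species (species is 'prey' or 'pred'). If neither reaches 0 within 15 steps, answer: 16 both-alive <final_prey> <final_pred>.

Step 1: prey: 3+0-0=3; pred: 5+0-5=0
First extinction: pred at step 1

Answer: 1 pred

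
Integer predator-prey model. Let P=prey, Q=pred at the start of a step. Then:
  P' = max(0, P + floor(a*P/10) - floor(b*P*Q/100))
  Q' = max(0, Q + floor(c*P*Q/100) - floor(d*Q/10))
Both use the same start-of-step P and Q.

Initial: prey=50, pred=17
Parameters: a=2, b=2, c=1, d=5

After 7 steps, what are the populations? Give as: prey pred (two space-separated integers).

Answer: 34 6

Derivation:
Step 1: prey: 50+10-17=43; pred: 17+8-8=17
Step 2: prey: 43+8-14=37; pred: 17+7-8=16
Step 3: prey: 37+7-11=33; pred: 16+5-8=13
Step 4: prey: 33+6-8=31; pred: 13+4-6=11
Step 5: prey: 31+6-6=31; pred: 11+3-5=9
Step 6: prey: 31+6-5=32; pred: 9+2-4=7
Step 7: prey: 32+6-4=34; pred: 7+2-3=6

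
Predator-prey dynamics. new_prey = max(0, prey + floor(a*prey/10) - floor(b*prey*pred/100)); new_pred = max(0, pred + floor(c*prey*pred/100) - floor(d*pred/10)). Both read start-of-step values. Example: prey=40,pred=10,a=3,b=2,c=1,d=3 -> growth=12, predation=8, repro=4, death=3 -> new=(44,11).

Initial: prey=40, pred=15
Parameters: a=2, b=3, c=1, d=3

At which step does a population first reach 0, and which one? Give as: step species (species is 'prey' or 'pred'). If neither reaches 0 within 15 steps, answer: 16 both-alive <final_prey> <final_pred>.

Step 1: prey: 40+8-18=30; pred: 15+6-4=17
Step 2: prey: 30+6-15=21; pred: 17+5-5=17
Step 3: prey: 21+4-10=15; pred: 17+3-5=15
Step 4: prey: 15+3-6=12; pred: 15+2-4=13
Step 5: prey: 12+2-4=10; pred: 13+1-3=11
Step 6: prey: 10+2-3=9; pred: 11+1-3=9
Step 7: prey: 9+1-2=8; pred: 9+0-2=7
Step 8: prey: 8+1-1=8; pred: 7+0-2=5
Step 9: prey: 8+1-1=8; pred: 5+0-1=4
Step 10: prey: 8+1-0=9; pred: 4+0-1=3
Step 11: prey: 9+1-0=10; pred: 3+0-0=3
Step 12: prey: 10+2-0=12; pred: 3+0-0=3
Step 13: prey: 12+2-1=13; pred: 3+0-0=3
Step 14: prey: 13+2-1=14; pred: 3+0-0=3
Step 15: prey: 14+2-1=15; pred: 3+0-0=3
No extinction within 15 steps

Answer: 16 both-alive 15 3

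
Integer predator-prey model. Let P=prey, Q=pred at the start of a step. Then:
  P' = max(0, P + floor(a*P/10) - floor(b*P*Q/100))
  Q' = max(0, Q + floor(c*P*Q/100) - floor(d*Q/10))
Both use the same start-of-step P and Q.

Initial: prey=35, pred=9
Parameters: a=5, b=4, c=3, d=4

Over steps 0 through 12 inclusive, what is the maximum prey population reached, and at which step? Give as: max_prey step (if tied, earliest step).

Step 1: prey: 35+17-12=40; pred: 9+9-3=15
Step 2: prey: 40+20-24=36; pred: 15+18-6=27
Step 3: prey: 36+18-38=16; pred: 27+29-10=46
Step 4: prey: 16+8-29=0; pred: 46+22-18=50
Step 5: prey: 0+0-0=0; pred: 50+0-20=30
Step 6: prey: 0+0-0=0; pred: 30+0-12=18
Step 7: prey: 0+0-0=0; pred: 18+0-7=11
Step 8: prey: 0+0-0=0; pred: 11+0-4=7
Step 9: prey: 0+0-0=0; pred: 7+0-2=5
Step 10: prey: 0+0-0=0; pred: 5+0-2=3
Step 11: prey: 0+0-0=0; pred: 3+0-1=2
Step 12: prey: 0+0-0=0; pred: 2+0-0=2
Max prey = 40 at step 1

Answer: 40 1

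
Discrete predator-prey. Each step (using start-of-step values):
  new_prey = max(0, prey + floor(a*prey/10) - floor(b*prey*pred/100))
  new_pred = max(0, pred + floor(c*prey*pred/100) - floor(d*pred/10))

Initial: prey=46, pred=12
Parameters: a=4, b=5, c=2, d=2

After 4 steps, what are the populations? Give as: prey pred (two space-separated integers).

Step 1: prey: 46+18-27=37; pred: 12+11-2=21
Step 2: prey: 37+14-38=13; pred: 21+15-4=32
Step 3: prey: 13+5-20=0; pred: 32+8-6=34
Step 4: prey: 0+0-0=0; pred: 34+0-6=28

Answer: 0 28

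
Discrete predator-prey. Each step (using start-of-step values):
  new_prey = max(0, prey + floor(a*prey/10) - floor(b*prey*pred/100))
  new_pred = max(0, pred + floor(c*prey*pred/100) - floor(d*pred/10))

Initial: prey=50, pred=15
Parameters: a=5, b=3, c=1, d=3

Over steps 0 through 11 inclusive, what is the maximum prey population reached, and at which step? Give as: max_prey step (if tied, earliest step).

Answer: 53 1

Derivation:
Step 1: prey: 50+25-22=53; pred: 15+7-4=18
Step 2: prey: 53+26-28=51; pred: 18+9-5=22
Step 3: prey: 51+25-33=43; pred: 22+11-6=27
Step 4: prey: 43+21-34=30; pred: 27+11-8=30
Step 5: prey: 30+15-27=18; pred: 30+9-9=30
Step 6: prey: 18+9-16=11; pred: 30+5-9=26
Step 7: prey: 11+5-8=8; pred: 26+2-7=21
Step 8: prey: 8+4-5=7; pred: 21+1-6=16
Step 9: prey: 7+3-3=7; pred: 16+1-4=13
Step 10: prey: 7+3-2=8; pred: 13+0-3=10
Step 11: prey: 8+4-2=10; pred: 10+0-3=7
Max prey = 53 at step 1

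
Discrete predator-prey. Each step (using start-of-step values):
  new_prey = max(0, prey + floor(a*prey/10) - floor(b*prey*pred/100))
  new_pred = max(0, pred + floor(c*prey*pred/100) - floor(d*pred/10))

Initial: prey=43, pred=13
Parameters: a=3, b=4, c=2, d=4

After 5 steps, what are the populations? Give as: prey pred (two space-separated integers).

Answer: 1 10

Derivation:
Step 1: prey: 43+12-22=33; pred: 13+11-5=19
Step 2: prey: 33+9-25=17; pred: 19+12-7=24
Step 3: prey: 17+5-16=6; pred: 24+8-9=23
Step 4: prey: 6+1-5=2; pred: 23+2-9=16
Step 5: prey: 2+0-1=1; pred: 16+0-6=10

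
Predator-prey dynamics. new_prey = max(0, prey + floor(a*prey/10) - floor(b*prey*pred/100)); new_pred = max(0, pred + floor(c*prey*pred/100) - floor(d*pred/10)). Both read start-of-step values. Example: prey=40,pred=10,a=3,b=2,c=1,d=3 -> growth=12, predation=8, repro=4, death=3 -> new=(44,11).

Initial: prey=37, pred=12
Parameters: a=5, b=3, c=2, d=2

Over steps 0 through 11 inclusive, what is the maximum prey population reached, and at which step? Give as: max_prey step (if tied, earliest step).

Step 1: prey: 37+18-13=42; pred: 12+8-2=18
Step 2: prey: 42+21-22=41; pred: 18+15-3=30
Step 3: prey: 41+20-36=25; pred: 30+24-6=48
Step 4: prey: 25+12-36=1; pred: 48+24-9=63
Step 5: prey: 1+0-1=0; pred: 63+1-12=52
Step 6: prey: 0+0-0=0; pred: 52+0-10=42
Step 7: prey: 0+0-0=0; pred: 42+0-8=34
Step 8: prey: 0+0-0=0; pred: 34+0-6=28
Step 9: prey: 0+0-0=0; pred: 28+0-5=23
Step 10: prey: 0+0-0=0; pred: 23+0-4=19
Step 11: prey: 0+0-0=0; pred: 19+0-3=16
Max prey = 42 at step 1

Answer: 42 1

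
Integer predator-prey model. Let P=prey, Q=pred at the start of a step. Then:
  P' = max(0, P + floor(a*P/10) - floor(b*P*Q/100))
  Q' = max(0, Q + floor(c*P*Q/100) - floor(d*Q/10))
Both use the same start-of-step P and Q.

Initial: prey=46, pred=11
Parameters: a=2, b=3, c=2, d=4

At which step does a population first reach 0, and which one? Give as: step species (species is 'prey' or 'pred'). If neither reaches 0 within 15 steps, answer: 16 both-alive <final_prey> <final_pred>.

Answer: 16 both-alive 2 2

Derivation:
Step 1: prey: 46+9-15=40; pred: 11+10-4=17
Step 2: prey: 40+8-20=28; pred: 17+13-6=24
Step 3: prey: 28+5-20=13; pred: 24+13-9=28
Step 4: prey: 13+2-10=5; pred: 28+7-11=24
Step 5: prey: 5+1-3=3; pred: 24+2-9=17
Step 6: prey: 3+0-1=2; pred: 17+1-6=12
Step 7: prey: 2+0-0=2; pred: 12+0-4=8
Step 8: prey: 2+0-0=2; pred: 8+0-3=5
Step 9: prey: 2+0-0=2; pred: 5+0-2=3
Step 10: prey: 2+0-0=2; pred: 3+0-1=2
Step 11: prey: 2+0-0=2; pred: 2+0-0=2
Steps 12-15: state stable at prey=2, pred=2 (no change)
No extinction within 15 steps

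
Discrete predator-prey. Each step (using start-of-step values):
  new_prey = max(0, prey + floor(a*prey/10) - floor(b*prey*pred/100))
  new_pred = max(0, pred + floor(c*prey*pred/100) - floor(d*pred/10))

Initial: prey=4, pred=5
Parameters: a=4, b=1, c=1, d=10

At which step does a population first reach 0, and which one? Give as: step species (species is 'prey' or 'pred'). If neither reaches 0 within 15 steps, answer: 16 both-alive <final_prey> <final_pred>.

Answer: 1 pred

Derivation:
Step 1: prey: 4+1-0=5; pred: 5+0-5=0
First extinction: pred at step 1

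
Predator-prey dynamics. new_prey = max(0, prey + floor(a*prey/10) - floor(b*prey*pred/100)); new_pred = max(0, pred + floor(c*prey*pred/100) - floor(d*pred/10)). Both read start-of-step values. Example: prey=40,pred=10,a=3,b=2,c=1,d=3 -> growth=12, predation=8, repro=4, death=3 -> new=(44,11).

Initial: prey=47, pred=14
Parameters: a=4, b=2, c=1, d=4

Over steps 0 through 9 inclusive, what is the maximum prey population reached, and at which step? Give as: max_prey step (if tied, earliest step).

Answer: 62 4

Derivation:
Step 1: prey: 47+18-13=52; pred: 14+6-5=15
Step 2: prey: 52+20-15=57; pred: 15+7-6=16
Step 3: prey: 57+22-18=61; pred: 16+9-6=19
Step 4: prey: 61+24-23=62; pred: 19+11-7=23
Step 5: prey: 62+24-28=58; pred: 23+14-9=28
Step 6: prey: 58+23-32=49; pred: 28+16-11=33
Step 7: prey: 49+19-32=36; pred: 33+16-13=36
Step 8: prey: 36+14-25=25; pred: 36+12-14=34
Step 9: prey: 25+10-17=18; pred: 34+8-13=29
Max prey = 62 at step 4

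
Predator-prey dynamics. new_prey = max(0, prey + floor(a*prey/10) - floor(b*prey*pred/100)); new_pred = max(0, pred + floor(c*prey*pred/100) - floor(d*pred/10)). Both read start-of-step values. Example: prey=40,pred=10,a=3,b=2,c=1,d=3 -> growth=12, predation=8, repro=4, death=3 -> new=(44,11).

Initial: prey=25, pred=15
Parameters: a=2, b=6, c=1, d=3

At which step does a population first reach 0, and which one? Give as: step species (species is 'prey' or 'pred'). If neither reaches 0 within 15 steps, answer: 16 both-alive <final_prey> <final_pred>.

Answer: 16 both-alive 2 3

Derivation:
Step 1: prey: 25+5-22=8; pred: 15+3-4=14
Step 2: prey: 8+1-6=3; pred: 14+1-4=11
Step 3: prey: 3+0-1=2; pred: 11+0-3=8
Step 4: prey: 2+0-0=2; pred: 8+0-2=6
Step 5: prey: 2+0-0=2; pred: 6+0-1=5
Step 6: prey: 2+0-0=2; pred: 5+0-1=4
Step 7: prey: 2+0-0=2; pred: 4+0-1=3
Step 8: prey: 2+0-0=2; pred: 3+0-0=3
Steps 9-15: state stable at prey=2, pred=3 (no change)
No extinction within 15 steps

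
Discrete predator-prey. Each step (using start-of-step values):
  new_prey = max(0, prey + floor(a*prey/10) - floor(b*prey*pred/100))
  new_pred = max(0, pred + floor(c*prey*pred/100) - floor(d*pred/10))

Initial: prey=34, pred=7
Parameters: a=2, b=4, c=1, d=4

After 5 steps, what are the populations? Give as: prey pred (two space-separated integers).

Step 1: prey: 34+6-9=31; pred: 7+2-2=7
Step 2: prey: 31+6-8=29; pred: 7+2-2=7
Step 3: prey: 29+5-8=26; pred: 7+2-2=7
Step 4: prey: 26+5-7=24; pred: 7+1-2=6
Step 5: prey: 24+4-5=23; pred: 6+1-2=5

Answer: 23 5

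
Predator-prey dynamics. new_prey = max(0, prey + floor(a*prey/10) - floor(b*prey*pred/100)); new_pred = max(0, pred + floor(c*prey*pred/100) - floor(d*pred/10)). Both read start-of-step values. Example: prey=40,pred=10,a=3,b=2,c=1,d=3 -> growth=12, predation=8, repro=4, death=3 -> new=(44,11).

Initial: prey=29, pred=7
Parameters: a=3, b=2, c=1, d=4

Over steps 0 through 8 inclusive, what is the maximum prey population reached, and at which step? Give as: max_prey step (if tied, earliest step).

Answer: 72 8

Derivation:
Step 1: prey: 29+8-4=33; pred: 7+2-2=7
Step 2: prey: 33+9-4=38; pred: 7+2-2=7
Step 3: prey: 38+11-5=44; pred: 7+2-2=7
Step 4: prey: 44+13-6=51; pred: 7+3-2=8
Step 5: prey: 51+15-8=58; pred: 8+4-3=9
Step 6: prey: 58+17-10=65; pred: 9+5-3=11
Step 7: prey: 65+19-14=70; pred: 11+7-4=14
Step 8: prey: 70+21-19=72; pred: 14+9-5=18
Max prey = 72 at step 8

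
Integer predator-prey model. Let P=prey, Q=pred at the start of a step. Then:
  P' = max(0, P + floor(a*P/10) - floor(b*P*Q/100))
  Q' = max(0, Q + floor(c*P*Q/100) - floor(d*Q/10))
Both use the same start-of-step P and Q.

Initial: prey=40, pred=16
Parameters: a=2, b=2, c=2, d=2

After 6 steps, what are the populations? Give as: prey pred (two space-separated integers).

Step 1: prey: 40+8-12=36; pred: 16+12-3=25
Step 2: prey: 36+7-18=25; pred: 25+18-5=38
Step 3: prey: 25+5-19=11; pred: 38+19-7=50
Step 4: prey: 11+2-11=2; pred: 50+11-10=51
Step 5: prey: 2+0-2=0; pred: 51+2-10=43
Step 6: prey: 0+0-0=0; pred: 43+0-8=35

Answer: 0 35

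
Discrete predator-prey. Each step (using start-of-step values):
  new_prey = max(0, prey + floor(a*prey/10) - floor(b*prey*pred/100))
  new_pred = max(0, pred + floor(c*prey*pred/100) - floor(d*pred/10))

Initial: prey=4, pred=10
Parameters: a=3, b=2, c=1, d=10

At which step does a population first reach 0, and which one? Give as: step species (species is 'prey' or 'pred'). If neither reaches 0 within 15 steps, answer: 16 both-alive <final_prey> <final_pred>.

Step 1: prey: 4+1-0=5; pred: 10+0-10=0
First extinction: pred at step 1

Answer: 1 pred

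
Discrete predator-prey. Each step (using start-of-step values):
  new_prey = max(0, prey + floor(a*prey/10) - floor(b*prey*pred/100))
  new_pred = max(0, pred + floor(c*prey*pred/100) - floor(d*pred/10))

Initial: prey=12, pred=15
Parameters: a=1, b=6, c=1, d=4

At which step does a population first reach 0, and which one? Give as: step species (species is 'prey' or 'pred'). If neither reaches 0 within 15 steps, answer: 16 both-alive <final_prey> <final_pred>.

Step 1: prey: 12+1-10=3; pred: 15+1-6=10
Step 2: prey: 3+0-1=2; pred: 10+0-4=6
Step 3: prey: 2+0-0=2; pred: 6+0-2=4
Step 4: prey: 2+0-0=2; pred: 4+0-1=3
Step 5: prey: 2+0-0=2; pred: 3+0-1=2
Step 6: prey: 2+0-0=2; pred: 2+0-0=2
Steps 7-15: state stable at prey=2, pred=2 (no change)
No extinction within 15 steps

Answer: 16 both-alive 2 2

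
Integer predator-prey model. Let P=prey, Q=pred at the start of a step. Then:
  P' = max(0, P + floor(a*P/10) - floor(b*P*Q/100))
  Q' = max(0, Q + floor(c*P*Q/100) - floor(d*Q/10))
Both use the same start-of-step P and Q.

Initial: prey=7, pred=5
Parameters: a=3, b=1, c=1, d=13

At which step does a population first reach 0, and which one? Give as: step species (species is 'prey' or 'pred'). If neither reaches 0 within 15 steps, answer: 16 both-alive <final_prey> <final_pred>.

Step 1: prey: 7+2-0=9; pred: 5+0-6=0
First extinction: pred at step 1

Answer: 1 pred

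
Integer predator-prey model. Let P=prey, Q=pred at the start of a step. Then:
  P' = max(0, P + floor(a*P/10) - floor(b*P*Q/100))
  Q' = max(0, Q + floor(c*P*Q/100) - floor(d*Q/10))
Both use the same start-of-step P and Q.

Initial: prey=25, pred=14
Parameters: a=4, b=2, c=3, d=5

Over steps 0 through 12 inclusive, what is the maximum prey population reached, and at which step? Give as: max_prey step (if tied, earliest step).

Step 1: prey: 25+10-7=28; pred: 14+10-7=17
Step 2: prey: 28+11-9=30; pred: 17+14-8=23
Step 3: prey: 30+12-13=29; pred: 23+20-11=32
Step 4: prey: 29+11-18=22; pred: 32+27-16=43
Step 5: prey: 22+8-18=12; pred: 43+28-21=50
Step 6: prey: 12+4-12=4; pred: 50+18-25=43
Step 7: prey: 4+1-3=2; pred: 43+5-21=27
Step 8: prey: 2+0-1=1; pred: 27+1-13=15
Step 9: prey: 1+0-0=1; pred: 15+0-7=8
Step 10: prey: 1+0-0=1; pred: 8+0-4=4
Step 11: prey: 1+0-0=1; pred: 4+0-2=2
Step 12: prey: 1+0-0=1; pred: 2+0-1=1
Max prey = 30 at step 2

Answer: 30 2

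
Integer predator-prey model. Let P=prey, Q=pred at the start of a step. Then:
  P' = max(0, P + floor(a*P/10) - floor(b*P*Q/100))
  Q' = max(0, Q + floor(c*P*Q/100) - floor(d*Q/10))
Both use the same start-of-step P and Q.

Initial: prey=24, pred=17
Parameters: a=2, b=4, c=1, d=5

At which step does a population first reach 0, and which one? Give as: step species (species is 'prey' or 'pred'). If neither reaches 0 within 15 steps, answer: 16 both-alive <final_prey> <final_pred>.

Answer: 16 both-alive 35 1

Derivation:
Step 1: prey: 24+4-16=12; pred: 17+4-8=13
Step 2: prey: 12+2-6=8; pred: 13+1-6=8
Step 3: prey: 8+1-2=7; pred: 8+0-4=4
Step 4: prey: 7+1-1=7; pred: 4+0-2=2
Step 5: prey: 7+1-0=8; pred: 2+0-1=1
Step 6: prey: 8+1-0=9; pred: 1+0-0=1
Step 7: prey: 9+1-0=10; pred: 1+0-0=1
Step 8: prey: 10+2-0=12; pred: 1+0-0=1
Step 9: prey: 12+2-0=14; pred: 1+0-0=1
Step 10: prey: 14+2-0=16; pred: 1+0-0=1
Step 11: prey: 16+3-0=19; pred: 1+0-0=1
Step 12: prey: 19+3-0=22; pred: 1+0-0=1
Step 13: prey: 22+4-0=26; pred: 1+0-0=1
Step 14: prey: 26+5-1=30; pred: 1+0-0=1
Step 15: prey: 30+6-1=35; pred: 1+0-0=1
No extinction within 15 steps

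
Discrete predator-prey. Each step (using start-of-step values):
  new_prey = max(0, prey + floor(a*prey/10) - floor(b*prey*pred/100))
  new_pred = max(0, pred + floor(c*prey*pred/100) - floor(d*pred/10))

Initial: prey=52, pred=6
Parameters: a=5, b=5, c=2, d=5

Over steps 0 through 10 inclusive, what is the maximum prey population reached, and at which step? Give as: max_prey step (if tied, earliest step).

Step 1: prey: 52+26-15=63; pred: 6+6-3=9
Step 2: prey: 63+31-28=66; pred: 9+11-4=16
Step 3: prey: 66+33-52=47; pred: 16+21-8=29
Step 4: prey: 47+23-68=2; pred: 29+27-14=42
Step 5: prey: 2+1-4=0; pred: 42+1-21=22
Step 6: prey: 0+0-0=0; pred: 22+0-11=11
Step 7: prey: 0+0-0=0; pred: 11+0-5=6
Step 8: prey: 0+0-0=0; pred: 6+0-3=3
Step 9: prey: 0+0-0=0; pred: 3+0-1=2
Step 10: prey: 0+0-0=0; pred: 2+0-1=1
Max prey = 66 at step 2

Answer: 66 2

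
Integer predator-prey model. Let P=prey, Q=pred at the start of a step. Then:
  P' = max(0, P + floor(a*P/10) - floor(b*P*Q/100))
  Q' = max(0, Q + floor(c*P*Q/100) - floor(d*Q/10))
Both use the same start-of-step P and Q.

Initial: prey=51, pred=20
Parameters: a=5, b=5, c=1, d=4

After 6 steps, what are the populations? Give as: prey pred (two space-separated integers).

Step 1: prey: 51+25-51=25; pred: 20+10-8=22
Step 2: prey: 25+12-27=10; pred: 22+5-8=19
Step 3: prey: 10+5-9=6; pred: 19+1-7=13
Step 4: prey: 6+3-3=6; pred: 13+0-5=8
Step 5: prey: 6+3-2=7; pred: 8+0-3=5
Step 6: prey: 7+3-1=9; pred: 5+0-2=3

Answer: 9 3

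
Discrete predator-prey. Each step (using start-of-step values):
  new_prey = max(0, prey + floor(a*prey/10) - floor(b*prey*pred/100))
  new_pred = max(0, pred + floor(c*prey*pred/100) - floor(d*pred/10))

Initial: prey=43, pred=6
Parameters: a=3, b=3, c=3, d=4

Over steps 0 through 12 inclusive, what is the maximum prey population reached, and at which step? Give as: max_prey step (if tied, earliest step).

Step 1: prey: 43+12-7=48; pred: 6+7-2=11
Step 2: prey: 48+14-15=47; pred: 11+15-4=22
Step 3: prey: 47+14-31=30; pred: 22+31-8=45
Step 4: prey: 30+9-40=0; pred: 45+40-18=67
Step 5: prey: 0+0-0=0; pred: 67+0-26=41
Step 6: prey: 0+0-0=0; pred: 41+0-16=25
Step 7: prey: 0+0-0=0; pred: 25+0-10=15
Step 8: prey: 0+0-0=0; pred: 15+0-6=9
Step 9: prey: 0+0-0=0; pred: 9+0-3=6
Step 10: prey: 0+0-0=0; pred: 6+0-2=4
Step 11: prey: 0+0-0=0; pred: 4+0-1=3
Step 12: prey: 0+0-0=0; pred: 3+0-1=2
Max prey = 48 at step 1

Answer: 48 1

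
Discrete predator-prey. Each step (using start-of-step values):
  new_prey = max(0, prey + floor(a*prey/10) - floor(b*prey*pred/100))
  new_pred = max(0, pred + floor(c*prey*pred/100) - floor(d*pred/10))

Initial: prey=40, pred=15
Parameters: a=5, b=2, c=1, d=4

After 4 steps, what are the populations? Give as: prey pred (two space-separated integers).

Answer: 77 25

Derivation:
Step 1: prey: 40+20-12=48; pred: 15+6-6=15
Step 2: prey: 48+24-14=58; pred: 15+7-6=16
Step 3: prey: 58+29-18=69; pred: 16+9-6=19
Step 4: prey: 69+34-26=77; pred: 19+13-7=25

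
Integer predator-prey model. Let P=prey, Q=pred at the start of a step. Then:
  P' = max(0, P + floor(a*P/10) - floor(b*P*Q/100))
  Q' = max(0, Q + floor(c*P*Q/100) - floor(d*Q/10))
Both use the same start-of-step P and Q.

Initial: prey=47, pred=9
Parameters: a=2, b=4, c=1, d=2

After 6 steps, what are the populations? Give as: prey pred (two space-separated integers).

Answer: 4 11

Derivation:
Step 1: prey: 47+9-16=40; pred: 9+4-1=12
Step 2: prey: 40+8-19=29; pred: 12+4-2=14
Step 3: prey: 29+5-16=18; pred: 14+4-2=16
Step 4: prey: 18+3-11=10; pred: 16+2-3=15
Step 5: prey: 10+2-6=6; pred: 15+1-3=13
Step 6: prey: 6+1-3=4; pred: 13+0-2=11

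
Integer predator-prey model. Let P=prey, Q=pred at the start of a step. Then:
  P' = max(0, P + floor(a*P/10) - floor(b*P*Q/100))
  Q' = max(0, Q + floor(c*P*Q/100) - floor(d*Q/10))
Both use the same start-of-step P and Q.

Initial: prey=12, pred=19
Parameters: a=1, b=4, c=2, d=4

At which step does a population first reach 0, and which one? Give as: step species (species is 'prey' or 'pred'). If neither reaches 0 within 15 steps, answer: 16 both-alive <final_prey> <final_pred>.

Step 1: prey: 12+1-9=4; pred: 19+4-7=16
Step 2: prey: 4+0-2=2; pred: 16+1-6=11
Step 3: prey: 2+0-0=2; pred: 11+0-4=7
Step 4: prey: 2+0-0=2; pred: 7+0-2=5
Step 5: prey: 2+0-0=2; pred: 5+0-2=3
Step 6: prey: 2+0-0=2; pred: 3+0-1=2
Step 7: prey: 2+0-0=2; pred: 2+0-0=2
Steps 8-15: state stable at prey=2, pred=2 (no change)
No extinction within 15 steps

Answer: 16 both-alive 2 2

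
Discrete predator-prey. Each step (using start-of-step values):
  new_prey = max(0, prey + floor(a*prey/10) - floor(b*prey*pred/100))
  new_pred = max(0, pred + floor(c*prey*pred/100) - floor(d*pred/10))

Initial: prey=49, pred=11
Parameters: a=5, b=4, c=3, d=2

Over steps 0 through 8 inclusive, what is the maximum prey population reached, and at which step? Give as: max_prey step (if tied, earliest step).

Step 1: prey: 49+24-21=52; pred: 11+16-2=25
Step 2: prey: 52+26-52=26; pred: 25+39-5=59
Step 3: prey: 26+13-61=0; pred: 59+46-11=94
Step 4: prey: 0+0-0=0; pred: 94+0-18=76
Step 5: prey: 0+0-0=0; pred: 76+0-15=61
Step 6: prey: 0+0-0=0; pred: 61+0-12=49
Step 7: prey: 0+0-0=0; pred: 49+0-9=40
Step 8: prey: 0+0-0=0; pred: 40+0-8=32
Max prey = 52 at step 1

Answer: 52 1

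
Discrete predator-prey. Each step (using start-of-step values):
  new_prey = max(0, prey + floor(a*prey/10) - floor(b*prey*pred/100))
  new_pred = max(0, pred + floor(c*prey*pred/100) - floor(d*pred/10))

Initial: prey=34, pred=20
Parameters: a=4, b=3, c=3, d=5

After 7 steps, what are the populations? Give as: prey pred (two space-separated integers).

Answer: 1 3

Derivation:
Step 1: prey: 34+13-20=27; pred: 20+20-10=30
Step 2: prey: 27+10-24=13; pred: 30+24-15=39
Step 3: prey: 13+5-15=3; pred: 39+15-19=35
Step 4: prey: 3+1-3=1; pred: 35+3-17=21
Step 5: prey: 1+0-0=1; pred: 21+0-10=11
Step 6: prey: 1+0-0=1; pred: 11+0-5=6
Step 7: prey: 1+0-0=1; pred: 6+0-3=3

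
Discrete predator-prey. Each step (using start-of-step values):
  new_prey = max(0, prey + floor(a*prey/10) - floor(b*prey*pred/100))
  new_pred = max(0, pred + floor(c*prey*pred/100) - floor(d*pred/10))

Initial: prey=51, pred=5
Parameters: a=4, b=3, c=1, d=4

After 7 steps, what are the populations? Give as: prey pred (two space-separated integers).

Step 1: prey: 51+20-7=64; pred: 5+2-2=5
Step 2: prey: 64+25-9=80; pred: 5+3-2=6
Step 3: prey: 80+32-14=98; pred: 6+4-2=8
Step 4: prey: 98+39-23=114; pred: 8+7-3=12
Step 5: prey: 114+45-41=118; pred: 12+13-4=21
Step 6: prey: 118+47-74=91; pred: 21+24-8=37
Step 7: prey: 91+36-101=26; pred: 37+33-14=56

Answer: 26 56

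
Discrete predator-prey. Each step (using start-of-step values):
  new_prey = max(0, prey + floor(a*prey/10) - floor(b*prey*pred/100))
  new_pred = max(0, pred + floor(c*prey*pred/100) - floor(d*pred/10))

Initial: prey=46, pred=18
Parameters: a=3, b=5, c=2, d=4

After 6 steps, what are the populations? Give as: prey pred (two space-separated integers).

Step 1: prey: 46+13-41=18; pred: 18+16-7=27
Step 2: prey: 18+5-24=0; pred: 27+9-10=26
Step 3: prey: 0+0-0=0; pred: 26+0-10=16
Step 4: prey: 0+0-0=0; pred: 16+0-6=10
Step 5: prey: 0+0-0=0; pred: 10+0-4=6
Step 6: prey: 0+0-0=0; pred: 6+0-2=4

Answer: 0 4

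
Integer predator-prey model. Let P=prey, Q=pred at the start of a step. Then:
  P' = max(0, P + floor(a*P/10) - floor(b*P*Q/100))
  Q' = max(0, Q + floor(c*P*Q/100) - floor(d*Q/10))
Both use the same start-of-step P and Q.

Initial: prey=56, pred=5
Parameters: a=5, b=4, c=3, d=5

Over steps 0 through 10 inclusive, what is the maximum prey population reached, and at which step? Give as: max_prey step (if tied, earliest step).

Answer: 77 2

Derivation:
Step 1: prey: 56+28-11=73; pred: 5+8-2=11
Step 2: prey: 73+36-32=77; pred: 11+24-5=30
Step 3: prey: 77+38-92=23; pred: 30+69-15=84
Step 4: prey: 23+11-77=0; pred: 84+57-42=99
Step 5: prey: 0+0-0=0; pred: 99+0-49=50
Step 6: prey: 0+0-0=0; pred: 50+0-25=25
Step 7: prey: 0+0-0=0; pred: 25+0-12=13
Step 8: prey: 0+0-0=0; pred: 13+0-6=7
Step 9: prey: 0+0-0=0; pred: 7+0-3=4
Step 10: prey: 0+0-0=0; pred: 4+0-2=2
Max prey = 77 at step 2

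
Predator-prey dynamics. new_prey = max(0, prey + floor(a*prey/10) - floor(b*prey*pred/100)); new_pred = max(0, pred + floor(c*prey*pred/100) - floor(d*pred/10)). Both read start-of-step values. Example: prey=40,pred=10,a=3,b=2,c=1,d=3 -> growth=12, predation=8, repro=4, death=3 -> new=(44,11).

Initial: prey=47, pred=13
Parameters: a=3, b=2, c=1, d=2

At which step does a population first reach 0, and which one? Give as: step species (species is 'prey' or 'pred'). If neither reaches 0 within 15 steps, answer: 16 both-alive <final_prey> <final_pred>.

Step 1: prey: 47+14-12=49; pred: 13+6-2=17
Step 2: prey: 49+14-16=47; pred: 17+8-3=22
Step 3: prey: 47+14-20=41; pred: 22+10-4=28
Step 4: prey: 41+12-22=31; pred: 28+11-5=34
Step 5: prey: 31+9-21=19; pred: 34+10-6=38
Step 6: prey: 19+5-14=10; pred: 38+7-7=38
Step 7: prey: 10+3-7=6; pred: 38+3-7=34
Step 8: prey: 6+1-4=3; pred: 34+2-6=30
Step 9: prey: 3+0-1=2; pred: 30+0-6=24
Step 10: prey: 2+0-0=2; pred: 24+0-4=20
Step 11: prey: 2+0-0=2; pred: 20+0-4=16
Step 12: prey: 2+0-0=2; pred: 16+0-3=13
Step 13: prey: 2+0-0=2; pred: 13+0-2=11
Step 14: prey: 2+0-0=2; pred: 11+0-2=9
Step 15: prey: 2+0-0=2; pred: 9+0-1=8
No extinction within 15 steps

Answer: 16 both-alive 2 8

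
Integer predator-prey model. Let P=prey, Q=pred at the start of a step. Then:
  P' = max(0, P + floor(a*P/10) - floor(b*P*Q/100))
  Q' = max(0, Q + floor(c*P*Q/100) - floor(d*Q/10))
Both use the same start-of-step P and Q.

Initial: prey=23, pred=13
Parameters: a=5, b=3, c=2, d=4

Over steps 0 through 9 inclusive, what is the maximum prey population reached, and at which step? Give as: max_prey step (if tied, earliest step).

Answer: 31 3

Derivation:
Step 1: prey: 23+11-8=26; pred: 13+5-5=13
Step 2: prey: 26+13-10=29; pred: 13+6-5=14
Step 3: prey: 29+14-12=31; pred: 14+8-5=17
Step 4: prey: 31+15-15=31; pred: 17+10-6=21
Step 5: prey: 31+15-19=27; pred: 21+13-8=26
Step 6: prey: 27+13-21=19; pred: 26+14-10=30
Step 7: prey: 19+9-17=11; pred: 30+11-12=29
Step 8: prey: 11+5-9=7; pred: 29+6-11=24
Step 9: prey: 7+3-5=5; pred: 24+3-9=18
Max prey = 31 at step 3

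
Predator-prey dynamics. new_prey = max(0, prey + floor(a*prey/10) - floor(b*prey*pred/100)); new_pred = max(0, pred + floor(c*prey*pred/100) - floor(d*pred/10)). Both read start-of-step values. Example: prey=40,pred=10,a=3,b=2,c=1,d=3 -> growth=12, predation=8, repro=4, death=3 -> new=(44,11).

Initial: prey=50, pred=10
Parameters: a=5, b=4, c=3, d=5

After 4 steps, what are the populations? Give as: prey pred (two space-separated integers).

Answer: 0 36

Derivation:
Step 1: prey: 50+25-20=55; pred: 10+15-5=20
Step 2: prey: 55+27-44=38; pred: 20+33-10=43
Step 3: prey: 38+19-65=0; pred: 43+49-21=71
Step 4: prey: 0+0-0=0; pred: 71+0-35=36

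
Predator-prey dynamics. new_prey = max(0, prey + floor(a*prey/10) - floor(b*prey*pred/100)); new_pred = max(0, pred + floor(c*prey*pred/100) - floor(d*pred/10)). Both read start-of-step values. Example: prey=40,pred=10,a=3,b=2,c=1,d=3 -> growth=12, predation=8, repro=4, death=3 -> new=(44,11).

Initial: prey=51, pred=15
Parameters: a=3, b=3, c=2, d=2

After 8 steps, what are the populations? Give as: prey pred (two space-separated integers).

Answer: 0 20

Derivation:
Step 1: prey: 51+15-22=44; pred: 15+15-3=27
Step 2: prey: 44+13-35=22; pred: 27+23-5=45
Step 3: prey: 22+6-29=0; pred: 45+19-9=55
Step 4: prey: 0+0-0=0; pred: 55+0-11=44
Step 5: prey: 0+0-0=0; pred: 44+0-8=36
Step 6: prey: 0+0-0=0; pred: 36+0-7=29
Step 7: prey: 0+0-0=0; pred: 29+0-5=24
Step 8: prey: 0+0-0=0; pred: 24+0-4=20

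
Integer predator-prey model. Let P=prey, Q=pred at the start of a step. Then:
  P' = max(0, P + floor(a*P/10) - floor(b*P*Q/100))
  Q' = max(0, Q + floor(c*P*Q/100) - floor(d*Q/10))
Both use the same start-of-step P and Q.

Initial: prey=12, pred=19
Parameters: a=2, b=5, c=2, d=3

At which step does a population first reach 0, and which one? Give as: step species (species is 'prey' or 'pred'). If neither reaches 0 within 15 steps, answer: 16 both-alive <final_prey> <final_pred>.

Answer: 16 both-alive 1 3

Derivation:
Step 1: prey: 12+2-11=3; pred: 19+4-5=18
Step 2: prey: 3+0-2=1; pred: 18+1-5=14
Step 3: prey: 1+0-0=1; pred: 14+0-4=10
Step 4: prey: 1+0-0=1; pred: 10+0-3=7
Step 5: prey: 1+0-0=1; pred: 7+0-2=5
Step 6: prey: 1+0-0=1; pred: 5+0-1=4
Step 7: prey: 1+0-0=1; pred: 4+0-1=3
Step 8: prey: 1+0-0=1; pred: 3+0-0=3
Steps 9-15: state stable at prey=1, pred=3 (no change)
No extinction within 15 steps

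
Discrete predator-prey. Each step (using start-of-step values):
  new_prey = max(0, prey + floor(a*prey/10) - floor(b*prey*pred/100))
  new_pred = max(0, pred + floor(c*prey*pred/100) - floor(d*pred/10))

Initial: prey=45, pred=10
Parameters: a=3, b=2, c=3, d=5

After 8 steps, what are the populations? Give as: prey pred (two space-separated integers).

Step 1: prey: 45+13-9=49; pred: 10+13-5=18
Step 2: prey: 49+14-17=46; pred: 18+26-9=35
Step 3: prey: 46+13-32=27; pred: 35+48-17=66
Step 4: prey: 27+8-35=0; pred: 66+53-33=86
Step 5: prey: 0+0-0=0; pred: 86+0-43=43
Step 6: prey: 0+0-0=0; pred: 43+0-21=22
Step 7: prey: 0+0-0=0; pred: 22+0-11=11
Step 8: prey: 0+0-0=0; pred: 11+0-5=6

Answer: 0 6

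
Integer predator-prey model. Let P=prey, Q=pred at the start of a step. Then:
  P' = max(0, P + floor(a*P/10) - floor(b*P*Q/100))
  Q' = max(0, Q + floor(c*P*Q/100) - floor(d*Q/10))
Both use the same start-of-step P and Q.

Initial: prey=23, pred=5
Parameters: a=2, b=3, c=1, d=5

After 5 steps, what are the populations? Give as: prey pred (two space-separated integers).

Answer: 42 1

Derivation:
Step 1: prey: 23+4-3=24; pred: 5+1-2=4
Step 2: prey: 24+4-2=26; pred: 4+0-2=2
Step 3: prey: 26+5-1=30; pred: 2+0-1=1
Step 4: prey: 30+6-0=36; pred: 1+0-0=1
Step 5: prey: 36+7-1=42; pred: 1+0-0=1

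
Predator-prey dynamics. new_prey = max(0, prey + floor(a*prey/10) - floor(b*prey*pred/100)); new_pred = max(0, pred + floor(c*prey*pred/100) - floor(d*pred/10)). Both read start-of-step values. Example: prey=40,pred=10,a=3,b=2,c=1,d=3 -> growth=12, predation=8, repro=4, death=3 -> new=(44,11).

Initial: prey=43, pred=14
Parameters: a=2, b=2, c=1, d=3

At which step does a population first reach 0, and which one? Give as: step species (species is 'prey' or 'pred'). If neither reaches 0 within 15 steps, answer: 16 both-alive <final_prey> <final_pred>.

Answer: 16 both-alive 19 3

Derivation:
Step 1: prey: 43+8-12=39; pred: 14+6-4=16
Step 2: prey: 39+7-12=34; pred: 16+6-4=18
Step 3: prey: 34+6-12=28; pred: 18+6-5=19
Step 4: prey: 28+5-10=23; pred: 19+5-5=19
Step 5: prey: 23+4-8=19; pred: 19+4-5=18
Step 6: prey: 19+3-6=16; pred: 18+3-5=16
Step 7: prey: 16+3-5=14; pred: 16+2-4=14
Step 8: prey: 14+2-3=13; pred: 14+1-4=11
Step 9: prey: 13+2-2=13; pred: 11+1-3=9
Step 10: prey: 13+2-2=13; pred: 9+1-2=8
Step 11: prey: 13+2-2=13; pred: 8+1-2=7
Step 12: prey: 13+2-1=14; pred: 7+0-2=5
Step 13: prey: 14+2-1=15; pred: 5+0-1=4
Step 14: prey: 15+3-1=17; pred: 4+0-1=3
Step 15: prey: 17+3-1=19; pred: 3+0-0=3
No extinction within 15 steps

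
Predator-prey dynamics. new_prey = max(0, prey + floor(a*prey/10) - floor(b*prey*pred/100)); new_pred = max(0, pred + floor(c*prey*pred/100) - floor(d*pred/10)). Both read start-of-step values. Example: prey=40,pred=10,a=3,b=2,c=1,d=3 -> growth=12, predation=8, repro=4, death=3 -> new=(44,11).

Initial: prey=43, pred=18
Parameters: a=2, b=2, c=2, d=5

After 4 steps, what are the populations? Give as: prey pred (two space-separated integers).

Answer: 10 24

Derivation:
Step 1: prey: 43+8-15=36; pred: 18+15-9=24
Step 2: prey: 36+7-17=26; pred: 24+17-12=29
Step 3: prey: 26+5-15=16; pred: 29+15-14=30
Step 4: prey: 16+3-9=10; pred: 30+9-15=24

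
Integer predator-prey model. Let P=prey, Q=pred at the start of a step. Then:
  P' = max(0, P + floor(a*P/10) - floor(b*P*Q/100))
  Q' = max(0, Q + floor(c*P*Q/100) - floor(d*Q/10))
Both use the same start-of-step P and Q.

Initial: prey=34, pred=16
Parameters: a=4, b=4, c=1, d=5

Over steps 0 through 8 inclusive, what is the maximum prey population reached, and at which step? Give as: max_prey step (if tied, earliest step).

Answer: 64 8

Derivation:
Step 1: prey: 34+13-21=26; pred: 16+5-8=13
Step 2: prey: 26+10-13=23; pred: 13+3-6=10
Step 3: prey: 23+9-9=23; pred: 10+2-5=7
Step 4: prey: 23+9-6=26; pred: 7+1-3=5
Step 5: prey: 26+10-5=31; pred: 5+1-2=4
Step 6: prey: 31+12-4=39; pred: 4+1-2=3
Step 7: prey: 39+15-4=50; pred: 3+1-1=3
Step 8: prey: 50+20-6=64; pred: 3+1-1=3
Max prey = 64 at step 8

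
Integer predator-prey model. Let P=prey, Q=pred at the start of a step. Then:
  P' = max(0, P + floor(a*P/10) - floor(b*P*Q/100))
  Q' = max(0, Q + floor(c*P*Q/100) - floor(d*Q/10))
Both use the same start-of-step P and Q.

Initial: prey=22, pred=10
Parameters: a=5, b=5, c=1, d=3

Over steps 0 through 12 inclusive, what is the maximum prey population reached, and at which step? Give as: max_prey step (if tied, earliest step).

Answer: 56 8

Derivation:
Step 1: prey: 22+11-11=22; pred: 10+2-3=9
Step 2: prey: 22+11-9=24; pred: 9+1-2=8
Step 3: prey: 24+12-9=27; pred: 8+1-2=7
Step 4: prey: 27+13-9=31; pred: 7+1-2=6
Step 5: prey: 31+15-9=37; pred: 6+1-1=6
Step 6: prey: 37+18-11=44; pred: 6+2-1=7
Step 7: prey: 44+22-15=51; pred: 7+3-2=8
Step 8: prey: 51+25-20=56; pred: 8+4-2=10
Step 9: prey: 56+28-28=56; pred: 10+5-3=12
Step 10: prey: 56+28-33=51; pred: 12+6-3=15
Step 11: prey: 51+25-38=38; pred: 15+7-4=18
Step 12: prey: 38+19-34=23; pred: 18+6-5=19
Max prey = 56 at step 8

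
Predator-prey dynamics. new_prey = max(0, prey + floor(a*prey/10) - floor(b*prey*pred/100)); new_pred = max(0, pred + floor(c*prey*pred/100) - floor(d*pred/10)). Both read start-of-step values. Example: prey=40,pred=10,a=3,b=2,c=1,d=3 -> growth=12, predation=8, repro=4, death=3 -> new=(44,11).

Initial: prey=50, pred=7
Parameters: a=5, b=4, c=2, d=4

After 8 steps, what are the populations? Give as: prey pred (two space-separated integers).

Answer: 0 8

Derivation:
Step 1: prey: 50+25-14=61; pred: 7+7-2=12
Step 2: prey: 61+30-29=62; pred: 12+14-4=22
Step 3: prey: 62+31-54=39; pred: 22+27-8=41
Step 4: prey: 39+19-63=0; pred: 41+31-16=56
Step 5: prey: 0+0-0=0; pred: 56+0-22=34
Step 6: prey: 0+0-0=0; pred: 34+0-13=21
Step 7: prey: 0+0-0=0; pred: 21+0-8=13
Step 8: prey: 0+0-0=0; pred: 13+0-5=8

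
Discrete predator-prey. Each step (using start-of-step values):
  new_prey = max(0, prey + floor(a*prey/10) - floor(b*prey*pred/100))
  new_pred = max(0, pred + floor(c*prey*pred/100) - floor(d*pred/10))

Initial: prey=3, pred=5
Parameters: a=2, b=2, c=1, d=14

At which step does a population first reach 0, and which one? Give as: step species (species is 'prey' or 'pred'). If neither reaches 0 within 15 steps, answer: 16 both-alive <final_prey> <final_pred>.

Answer: 1 pred

Derivation:
Step 1: prey: 3+0-0=3; pred: 5+0-7=0
First extinction: pred at step 1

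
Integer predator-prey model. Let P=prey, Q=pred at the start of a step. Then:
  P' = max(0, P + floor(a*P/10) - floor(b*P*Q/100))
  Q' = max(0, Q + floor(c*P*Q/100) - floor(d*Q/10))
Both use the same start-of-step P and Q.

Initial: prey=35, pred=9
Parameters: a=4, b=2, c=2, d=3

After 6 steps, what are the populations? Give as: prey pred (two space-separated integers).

Answer: 0 68

Derivation:
Step 1: prey: 35+14-6=43; pred: 9+6-2=13
Step 2: prey: 43+17-11=49; pred: 13+11-3=21
Step 3: prey: 49+19-20=48; pred: 21+20-6=35
Step 4: prey: 48+19-33=34; pred: 35+33-10=58
Step 5: prey: 34+13-39=8; pred: 58+39-17=80
Step 6: prey: 8+3-12=0; pred: 80+12-24=68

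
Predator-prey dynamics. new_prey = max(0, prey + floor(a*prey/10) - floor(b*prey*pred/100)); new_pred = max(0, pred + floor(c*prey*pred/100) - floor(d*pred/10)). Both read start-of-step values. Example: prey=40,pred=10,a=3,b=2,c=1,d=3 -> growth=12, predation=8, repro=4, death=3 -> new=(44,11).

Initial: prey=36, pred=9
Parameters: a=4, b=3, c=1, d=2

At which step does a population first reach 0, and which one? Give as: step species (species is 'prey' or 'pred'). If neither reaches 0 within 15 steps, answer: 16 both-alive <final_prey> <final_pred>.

Answer: 16 both-alive 5 7

Derivation:
Step 1: prey: 36+14-9=41; pred: 9+3-1=11
Step 2: prey: 41+16-13=44; pred: 11+4-2=13
Step 3: prey: 44+17-17=44; pred: 13+5-2=16
Step 4: prey: 44+17-21=40; pred: 16+7-3=20
Step 5: prey: 40+16-24=32; pred: 20+8-4=24
Step 6: prey: 32+12-23=21; pred: 24+7-4=27
Step 7: prey: 21+8-17=12; pred: 27+5-5=27
Step 8: prey: 12+4-9=7; pred: 27+3-5=25
Step 9: prey: 7+2-5=4; pred: 25+1-5=21
Step 10: prey: 4+1-2=3; pred: 21+0-4=17
Step 11: prey: 3+1-1=3; pred: 17+0-3=14
Step 12: prey: 3+1-1=3; pred: 14+0-2=12
Step 13: prey: 3+1-1=3; pred: 12+0-2=10
Step 14: prey: 3+1-0=4; pred: 10+0-2=8
Step 15: prey: 4+1-0=5; pred: 8+0-1=7
No extinction within 15 steps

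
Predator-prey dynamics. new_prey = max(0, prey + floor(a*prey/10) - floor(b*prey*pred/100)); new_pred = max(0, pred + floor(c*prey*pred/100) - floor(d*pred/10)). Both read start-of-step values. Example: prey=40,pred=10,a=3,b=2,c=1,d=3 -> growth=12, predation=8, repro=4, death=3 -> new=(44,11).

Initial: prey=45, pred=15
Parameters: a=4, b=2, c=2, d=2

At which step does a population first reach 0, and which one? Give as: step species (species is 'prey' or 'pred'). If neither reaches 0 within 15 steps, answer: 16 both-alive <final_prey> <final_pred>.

Answer: 4 prey

Derivation:
Step 1: prey: 45+18-13=50; pred: 15+13-3=25
Step 2: prey: 50+20-25=45; pred: 25+25-5=45
Step 3: prey: 45+18-40=23; pred: 45+40-9=76
Step 4: prey: 23+9-34=0; pred: 76+34-15=95
First extinction: prey at step 4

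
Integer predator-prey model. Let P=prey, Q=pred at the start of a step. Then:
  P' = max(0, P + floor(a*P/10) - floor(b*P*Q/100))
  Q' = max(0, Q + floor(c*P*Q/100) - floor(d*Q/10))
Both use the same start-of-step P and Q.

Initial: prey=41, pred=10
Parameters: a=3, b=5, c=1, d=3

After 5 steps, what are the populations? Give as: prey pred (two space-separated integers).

Answer: 13 7

Derivation:
Step 1: prey: 41+12-20=33; pred: 10+4-3=11
Step 2: prey: 33+9-18=24; pred: 11+3-3=11
Step 3: prey: 24+7-13=18; pred: 11+2-3=10
Step 4: prey: 18+5-9=14; pred: 10+1-3=8
Step 5: prey: 14+4-5=13; pred: 8+1-2=7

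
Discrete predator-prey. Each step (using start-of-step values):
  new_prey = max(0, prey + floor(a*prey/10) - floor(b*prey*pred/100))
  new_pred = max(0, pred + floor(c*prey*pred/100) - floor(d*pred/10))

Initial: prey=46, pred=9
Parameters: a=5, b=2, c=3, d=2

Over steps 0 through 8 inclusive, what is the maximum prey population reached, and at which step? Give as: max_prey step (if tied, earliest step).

Answer: 67 2

Derivation:
Step 1: prey: 46+23-8=61; pred: 9+12-1=20
Step 2: prey: 61+30-24=67; pred: 20+36-4=52
Step 3: prey: 67+33-69=31; pred: 52+104-10=146
Step 4: prey: 31+15-90=0; pred: 146+135-29=252
Step 5: prey: 0+0-0=0; pred: 252+0-50=202
Step 6: prey: 0+0-0=0; pred: 202+0-40=162
Step 7: prey: 0+0-0=0; pred: 162+0-32=130
Step 8: prey: 0+0-0=0; pred: 130+0-26=104
Max prey = 67 at step 2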